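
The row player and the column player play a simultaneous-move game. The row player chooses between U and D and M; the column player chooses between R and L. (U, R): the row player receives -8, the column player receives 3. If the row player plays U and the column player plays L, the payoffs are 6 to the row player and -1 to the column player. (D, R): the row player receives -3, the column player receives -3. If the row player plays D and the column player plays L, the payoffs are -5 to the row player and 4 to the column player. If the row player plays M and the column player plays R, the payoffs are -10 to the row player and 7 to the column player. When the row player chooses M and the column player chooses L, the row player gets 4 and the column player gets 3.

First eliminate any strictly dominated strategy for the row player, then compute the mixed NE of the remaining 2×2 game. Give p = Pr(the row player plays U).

p = 7/11

The row player's strategy M is strictly dominated by U: -8 > -10 and 6 > 4. Eliminate M.
For the column player to be willing to mix, the column player must be indifferent between R and L, which pins down the row player's mix.
  the column player's expected payoff from R: p·3 + (1−p)·(-3) = 6p - 3
  the column player's expected payoff from L: p·(-1) + (1−p)·4 = -5p + 4
  6p - 3 = -5p + 4  ⇒  11p = 7  ⇒  p = 7/11.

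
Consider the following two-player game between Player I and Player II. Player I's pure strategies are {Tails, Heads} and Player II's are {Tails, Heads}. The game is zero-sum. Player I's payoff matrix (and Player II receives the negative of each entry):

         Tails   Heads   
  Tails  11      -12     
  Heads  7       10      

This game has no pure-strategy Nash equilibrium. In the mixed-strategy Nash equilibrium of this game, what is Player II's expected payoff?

Player II's indifference between Tails and Heads determines Player I's mixing probability p:
  Player II's payoff to Tails: p·(-11) + (1−p)·(-7) = -4p - 7
  Player II's payoff to Heads: p·12 + (1−p)·(-10) = 22p - 10
  -4p - 7 = 22p - 10  ⇒  -26p = -3  ⇒  p = 3/26.
At equilibrium Player II is indifferent across columns, so Player II's payoff equals the payoff from Tails: (3/26)·(-11) + (23/26)·(-7) = -97/13.

-97/13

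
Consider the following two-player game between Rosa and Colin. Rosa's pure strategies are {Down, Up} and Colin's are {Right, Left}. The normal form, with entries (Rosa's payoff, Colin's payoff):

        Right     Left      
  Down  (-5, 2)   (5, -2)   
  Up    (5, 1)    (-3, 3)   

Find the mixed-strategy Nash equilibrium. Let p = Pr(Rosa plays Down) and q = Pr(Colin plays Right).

For Colin to be willing to mix, Colin must be indifferent between Right and Left, which pins down Rosa's mix.
  Colin's payoff to Right: p·2 + (1−p)·1 = p + 1
  Colin's payoff to Left: p·(-2) + (1−p)·3 = -5p + 3
  p + 1 = -5p + 3  ⇒  6p = 2  ⇒  p = 1/3.
Rosa's indifference between Down and Up determines Colin's mixing probability q:
  Rosa's payoff from Down: q·(-5) + (1−q)·5 = -10q + 5
  Rosa's payoff from Up: q·5 + (1−q)·(-3) = 8q - 3
  -10q + 5 = 8q - 3  ⇒  -18q = -8  ⇒  q = 4/9.

p = 1/3, q = 4/9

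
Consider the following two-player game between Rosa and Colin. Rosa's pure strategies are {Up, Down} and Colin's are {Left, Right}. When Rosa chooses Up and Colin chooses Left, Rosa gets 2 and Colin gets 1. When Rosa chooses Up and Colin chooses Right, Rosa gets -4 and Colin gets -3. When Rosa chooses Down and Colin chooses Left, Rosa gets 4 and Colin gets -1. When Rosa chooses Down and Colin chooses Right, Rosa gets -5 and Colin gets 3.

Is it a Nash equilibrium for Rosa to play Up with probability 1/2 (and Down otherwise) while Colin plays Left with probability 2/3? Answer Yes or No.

Given Colin's mix q = 2/3, Rosa's payoff from Up is 0 but from Down is 1. Rosa strictly prefers Down, so Rosa would not mix.
So the proposed profile is not a Nash equilibrium.

No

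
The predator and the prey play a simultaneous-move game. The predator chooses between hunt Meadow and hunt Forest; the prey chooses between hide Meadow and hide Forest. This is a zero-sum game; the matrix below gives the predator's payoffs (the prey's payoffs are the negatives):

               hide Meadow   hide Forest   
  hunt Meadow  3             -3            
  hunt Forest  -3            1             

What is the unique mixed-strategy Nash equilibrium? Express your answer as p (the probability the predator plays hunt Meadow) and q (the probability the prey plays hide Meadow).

p = 2/5, q = 2/5

Set the prey's expected payoff from hide Meadow equal to that from hide Forest:
  the prey's payoff from hide Meadow: p·(-3) + (1−p)·3 = -6p + 3
  the prey's payoff from hide Forest: p·3 + (1−p)·(-1) = 4p - 1
  -6p + 3 = 4p - 1  ⇒  -10p = -4  ⇒  p = 2/5.
In a mixed equilibrium the predator is indifferent between hunt Meadow and hunt Forest; this condition fixes q.
  the predator's payoff to hunt Meadow: q·3 + (1−q)·(-3) = 6q - 3
  the predator's payoff to hunt Forest: q·(-3) + (1−q)·1 = -4q + 1
  6q - 3 = -4q + 1  ⇒  10q = 4  ⇒  q = 2/5.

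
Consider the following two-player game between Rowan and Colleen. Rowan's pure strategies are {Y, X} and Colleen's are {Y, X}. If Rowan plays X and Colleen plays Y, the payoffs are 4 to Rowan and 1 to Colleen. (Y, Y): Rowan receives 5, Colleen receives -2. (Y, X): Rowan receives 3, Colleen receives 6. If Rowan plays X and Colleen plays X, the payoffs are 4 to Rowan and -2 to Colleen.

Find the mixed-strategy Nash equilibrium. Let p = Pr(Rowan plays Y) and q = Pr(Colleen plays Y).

p = 3/11, q = 1/2

Colleen's indifference between Y and X determines Rowan's mixing probability p:
  Colleen's expected payoff from Y: p·(-2) + (1−p)·1 = -3p + 1
  Colleen's expected payoff from X: p·6 + (1−p)·(-2) = 8p - 2
  -3p + 1 = 8p - 2  ⇒  -11p = -3  ⇒  p = 3/11.
Set Rowan's expected payoff from Y equal to that from X:
  Rowan's payoff to Y: q·5 + (1−q)·3 = 2q + 3
  Rowan's payoff to X: q·4 + (1−q)·4 = 4
  2q + 3 = 4  ⇒  2q = 1  ⇒  q = 1/2.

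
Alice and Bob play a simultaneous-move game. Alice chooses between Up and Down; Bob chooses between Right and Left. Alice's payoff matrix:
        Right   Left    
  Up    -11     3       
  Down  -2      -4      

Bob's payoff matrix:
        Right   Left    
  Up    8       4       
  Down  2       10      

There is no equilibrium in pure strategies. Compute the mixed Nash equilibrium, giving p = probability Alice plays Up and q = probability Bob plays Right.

p = 2/3, q = 7/16

Bob's indifference between Right and Left determines Alice's mixing probability p:
  Bob's payoff to Right: p·8 + (1−p)·2 = 6p + 2
  Bob's payoff to Left: p·4 + (1−p)·10 = -6p + 10
  6p + 2 = -6p + 10  ⇒  12p = 8  ⇒  p = 2/3.
In a mixed equilibrium Alice is indifferent between Up and Down; this condition fixes q.
  Alice's expected payoff from Up: q·(-11) + (1−q)·3 = -14q + 3
  Alice's expected payoff from Down: q·(-2) + (1−q)·(-4) = 2q - 4
  -14q + 3 = 2q - 4  ⇒  -16q = -7  ⇒  q = 7/16.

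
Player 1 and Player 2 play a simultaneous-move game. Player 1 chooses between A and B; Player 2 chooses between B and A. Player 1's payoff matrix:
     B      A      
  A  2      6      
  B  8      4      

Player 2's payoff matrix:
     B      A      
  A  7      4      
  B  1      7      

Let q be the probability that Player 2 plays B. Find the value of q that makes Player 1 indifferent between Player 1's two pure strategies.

q = 1/4

In a mixed equilibrium Player 1 is indifferent between A and B; this condition fixes q.
  Player 1's payoff to A: q·2 + (1−q)·6 = -4q + 6
  Player 1's payoff to B: q·8 + (1−q)·4 = 4q + 4
  -4q + 6 = 4q + 4  ⇒  -8q = -2  ⇒  q = 1/4.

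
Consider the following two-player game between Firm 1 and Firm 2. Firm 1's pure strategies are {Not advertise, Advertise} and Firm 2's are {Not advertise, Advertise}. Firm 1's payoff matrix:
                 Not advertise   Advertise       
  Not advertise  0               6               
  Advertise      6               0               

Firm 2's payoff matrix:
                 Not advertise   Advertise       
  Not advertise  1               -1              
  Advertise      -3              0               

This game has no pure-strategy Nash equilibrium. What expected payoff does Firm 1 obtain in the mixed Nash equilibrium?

Set Firm 1's expected payoff from Not advertise equal to that from Advertise:
  Firm 1's payoff from Not advertise: q·0 + (1−q)·6 = -6q + 6
  Firm 1's payoff from Advertise: q·6 + (1−q)·0 = 6q
  -6q + 6 = 6q  ⇒  -12q = -6  ⇒  q = 1/2.
At equilibrium Firm 1 is indifferent across rows, so Firm 1's payoff equals the payoff from Not advertise: (1/2)·0 + (1/2)·6 = 3.

3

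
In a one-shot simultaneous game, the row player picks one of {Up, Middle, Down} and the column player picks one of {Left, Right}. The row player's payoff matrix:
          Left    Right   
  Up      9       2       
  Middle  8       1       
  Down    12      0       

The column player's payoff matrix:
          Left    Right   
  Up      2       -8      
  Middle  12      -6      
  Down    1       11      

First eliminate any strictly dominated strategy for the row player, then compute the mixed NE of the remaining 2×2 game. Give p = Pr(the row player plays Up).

The row player's strategy Middle is strictly dominated by Up: 9 > 8 and 2 > 1. Eliminate Middle.
For the column player to be willing to mix, the column player must be indifferent between Left and Right, which pins down the row player's mix.
  the column player's expected payoff from Left: p·2 + (1−p)·1 = p + 1
  the column player's expected payoff from Right: p·(-8) + (1−p)·11 = -19p + 11
  p + 1 = -19p + 11  ⇒  20p = 10  ⇒  p = 1/2.

p = 1/2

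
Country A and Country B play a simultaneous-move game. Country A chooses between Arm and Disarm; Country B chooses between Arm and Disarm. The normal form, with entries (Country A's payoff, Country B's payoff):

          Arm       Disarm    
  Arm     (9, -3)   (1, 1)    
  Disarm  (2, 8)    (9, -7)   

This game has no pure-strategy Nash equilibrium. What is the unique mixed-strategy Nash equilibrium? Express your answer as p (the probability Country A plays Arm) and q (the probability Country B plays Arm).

For Country B to be willing to mix, Country B must be indifferent between Arm and Disarm, which pins down Country A's mix.
  Country B's payoff to Arm: p·(-3) + (1−p)·8 = -11p + 8
  Country B's payoff to Disarm: p·1 + (1−p)·(-7) = 8p - 7
  -11p + 8 = 8p - 7  ⇒  -19p = -15  ⇒  p = 15/19.
Set Country A's expected payoff from Arm equal to that from Disarm:
  Country A's payoff from Arm: q·9 + (1−q)·1 = 8q + 1
  Country A's payoff from Disarm: q·2 + (1−q)·9 = -7q + 9
  8q + 1 = -7q + 9  ⇒  15q = 8  ⇒  q = 8/15.

p = 15/19, q = 8/15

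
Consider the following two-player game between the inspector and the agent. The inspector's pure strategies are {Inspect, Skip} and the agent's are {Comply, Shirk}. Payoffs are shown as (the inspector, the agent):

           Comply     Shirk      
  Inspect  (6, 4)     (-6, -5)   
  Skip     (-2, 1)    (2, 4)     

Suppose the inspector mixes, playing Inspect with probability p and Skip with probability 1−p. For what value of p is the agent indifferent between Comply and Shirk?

The agent's indifference between Comply and Shirk determines the inspector's mixing probability p:
  the agent's expected payoff from Comply: p·4 + (1−p)·1 = 3p + 1
  the agent's expected payoff from Shirk: p·(-5) + (1−p)·4 = -9p + 4
  3p + 1 = -9p + 4  ⇒  12p = 3  ⇒  p = 1/4.

p = 1/4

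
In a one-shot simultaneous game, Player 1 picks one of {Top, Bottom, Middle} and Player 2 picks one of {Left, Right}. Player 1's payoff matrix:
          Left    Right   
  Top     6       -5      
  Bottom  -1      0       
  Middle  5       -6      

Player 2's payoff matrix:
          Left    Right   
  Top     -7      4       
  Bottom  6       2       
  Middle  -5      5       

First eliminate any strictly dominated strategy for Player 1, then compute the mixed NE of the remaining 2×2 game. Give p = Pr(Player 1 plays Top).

Player 1's strategy Middle is strictly dominated by Top: 6 > 5 and -5 > -6. Eliminate Middle.
Player 1's mix must leave Player 2 indifferent between Left and Right.
  Player 2's expected payoff from Left: p·(-7) + (1−p)·6 = -13p + 6
  Player 2's expected payoff from Right: p·4 + (1−p)·2 = 2p + 2
  -13p + 6 = 2p + 2  ⇒  -15p = -4  ⇒  p = 4/15.

p = 4/15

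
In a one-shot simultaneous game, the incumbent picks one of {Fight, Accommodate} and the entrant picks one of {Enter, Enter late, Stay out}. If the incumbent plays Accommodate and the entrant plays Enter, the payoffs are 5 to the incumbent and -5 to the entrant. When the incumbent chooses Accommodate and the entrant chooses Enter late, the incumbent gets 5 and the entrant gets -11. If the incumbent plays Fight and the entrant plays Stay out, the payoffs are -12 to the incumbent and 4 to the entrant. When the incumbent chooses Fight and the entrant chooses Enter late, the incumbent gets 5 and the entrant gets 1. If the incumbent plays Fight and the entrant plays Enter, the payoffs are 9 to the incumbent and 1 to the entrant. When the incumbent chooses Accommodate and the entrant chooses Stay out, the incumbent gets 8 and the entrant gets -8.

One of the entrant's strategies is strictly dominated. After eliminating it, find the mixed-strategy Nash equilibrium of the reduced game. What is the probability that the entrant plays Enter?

The entrant's strategy Enter late is strictly dominated by Stay out: 4 > 1 and -8 > -11. Eliminate Enter late.
In a mixed equilibrium the incumbent is indifferent between Fight and Accommodate; this condition fixes q.
  the incumbent's payoff from Fight: q·9 + (1−q)·(-12) = 21q - 12
  the incumbent's payoff from Accommodate: q·5 + (1−q)·8 = -3q + 8
  21q - 12 = -3q + 8  ⇒  24q = 20  ⇒  q = 5/6.

q = 5/6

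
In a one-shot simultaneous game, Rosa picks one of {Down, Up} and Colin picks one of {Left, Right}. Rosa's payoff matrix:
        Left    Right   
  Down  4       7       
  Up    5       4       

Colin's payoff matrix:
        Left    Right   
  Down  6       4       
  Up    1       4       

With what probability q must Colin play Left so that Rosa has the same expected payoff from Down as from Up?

q = 3/4

For Rosa to be willing to mix, Rosa must be indifferent between Down and Up, which pins down Colin's mix.
  Rosa's payoff from Down: q·4 + (1−q)·7 = -3q + 7
  Rosa's payoff from Up: q·5 + (1−q)·4 = q + 4
  -3q + 7 = q + 4  ⇒  -4q = -3  ⇒  q = 3/4.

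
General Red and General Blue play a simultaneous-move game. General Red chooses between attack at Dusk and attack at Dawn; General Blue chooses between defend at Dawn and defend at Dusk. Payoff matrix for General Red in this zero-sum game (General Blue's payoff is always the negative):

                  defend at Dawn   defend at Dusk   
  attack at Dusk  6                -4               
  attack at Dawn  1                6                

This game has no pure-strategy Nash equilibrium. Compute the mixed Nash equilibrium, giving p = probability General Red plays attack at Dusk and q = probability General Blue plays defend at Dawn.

General Blue's indifference between defend at Dawn and defend at Dusk determines General Red's mixing probability p:
  General Blue's payoff from defend at Dawn: p·(-6) + (1−p)·(-1) = -5p - 1
  General Blue's payoff from defend at Dusk: p·4 + (1−p)·(-6) = 10p - 6
  -5p - 1 = 10p - 6  ⇒  -15p = -5  ⇒  p = 1/3.
General Red's indifference between attack at Dusk and attack at Dawn determines General Blue's mixing probability q:
  General Red's payoff from attack at Dusk: q·6 + (1−q)·(-4) = 10q - 4
  General Red's payoff from attack at Dawn: q·1 + (1−q)·6 = -5q + 6
  10q - 4 = -5q + 6  ⇒  15q = 10  ⇒  q = 2/3.

p = 1/3, q = 2/3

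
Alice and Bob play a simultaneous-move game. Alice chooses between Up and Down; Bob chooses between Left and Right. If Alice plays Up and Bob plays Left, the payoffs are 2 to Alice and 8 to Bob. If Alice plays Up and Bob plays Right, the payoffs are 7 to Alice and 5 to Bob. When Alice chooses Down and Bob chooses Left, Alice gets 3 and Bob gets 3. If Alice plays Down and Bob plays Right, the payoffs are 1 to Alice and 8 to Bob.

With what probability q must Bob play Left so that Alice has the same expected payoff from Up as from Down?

q = 6/7

For Alice to be willing to mix, Alice must be indifferent between Up and Down, which pins down Bob's mix.
  Alice's payoff from Up: q·2 + (1−q)·7 = -5q + 7
  Alice's payoff from Down: q·3 + (1−q)·1 = 2q + 1
  -5q + 7 = 2q + 1  ⇒  -7q = -6  ⇒  q = 6/7.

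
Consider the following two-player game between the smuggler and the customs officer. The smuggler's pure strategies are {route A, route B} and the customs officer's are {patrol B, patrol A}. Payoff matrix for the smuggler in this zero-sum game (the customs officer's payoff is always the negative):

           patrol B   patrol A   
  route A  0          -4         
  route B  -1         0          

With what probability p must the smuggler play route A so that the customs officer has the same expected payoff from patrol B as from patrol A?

Set the customs officer's expected payoff from patrol B equal to that from patrol A:
  the customs officer's expected payoff from patrol B: p·0 + (1−p)·1 = -p + 1
  the customs officer's expected payoff from patrol A: p·4 + (1−p)·0 = 4p
  -p + 1 = 4p  ⇒  -5p = -1  ⇒  p = 1/5.

p = 1/5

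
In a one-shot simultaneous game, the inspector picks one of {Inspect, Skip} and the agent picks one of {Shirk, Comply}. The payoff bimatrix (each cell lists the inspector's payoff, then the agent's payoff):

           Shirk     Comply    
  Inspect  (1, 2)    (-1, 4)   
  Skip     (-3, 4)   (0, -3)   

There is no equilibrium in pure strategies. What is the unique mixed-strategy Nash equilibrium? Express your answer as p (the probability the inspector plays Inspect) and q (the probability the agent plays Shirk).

p = 7/9, q = 1/5

For the agent to be willing to mix, the agent must be indifferent between Shirk and Comply, which pins down the inspector's mix.
  the agent's payoff from Shirk: p·2 + (1−p)·4 = -2p + 4
  the agent's payoff from Comply: p·4 + (1−p)·(-3) = 7p - 3
  -2p + 4 = 7p - 3  ⇒  -9p = -7  ⇒  p = 7/9.
The inspector's indifference between Inspect and Skip determines the agent's mixing probability q:
  the inspector's payoff from Inspect: q·1 + (1−q)·(-1) = 2q - 1
  the inspector's payoff from Skip: q·(-3) + (1−q)·0 = -3q
  2q - 1 = -3q  ⇒  5q = 1  ⇒  q = 1/5.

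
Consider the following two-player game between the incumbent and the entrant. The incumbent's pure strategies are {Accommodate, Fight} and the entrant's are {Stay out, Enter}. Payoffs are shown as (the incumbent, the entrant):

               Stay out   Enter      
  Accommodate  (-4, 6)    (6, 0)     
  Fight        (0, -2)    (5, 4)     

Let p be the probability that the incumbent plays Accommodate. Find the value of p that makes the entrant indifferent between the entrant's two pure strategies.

p = 1/2

The incumbent's mix must leave the entrant indifferent between Stay out and Enter.
  the entrant's expected payoff from Stay out: p·6 + (1−p)·(-2) = 8p - 2
  the entrant's expected payoff from Enter: p·0 + (1−p)·4 = -4p + 4
  8p - 2 = -4p + 4  ⇒  12p = 6  ⇒  p = 1/2.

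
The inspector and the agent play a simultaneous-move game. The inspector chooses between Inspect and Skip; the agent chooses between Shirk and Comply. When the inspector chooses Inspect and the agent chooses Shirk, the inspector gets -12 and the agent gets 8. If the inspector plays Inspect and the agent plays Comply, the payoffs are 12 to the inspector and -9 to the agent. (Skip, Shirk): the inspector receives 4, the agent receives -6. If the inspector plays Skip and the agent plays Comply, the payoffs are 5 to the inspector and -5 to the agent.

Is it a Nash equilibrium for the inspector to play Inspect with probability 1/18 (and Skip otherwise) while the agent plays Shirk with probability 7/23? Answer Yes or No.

Yes

Check the agent's indifference given the inspector's mix p = 1/18:
  payoff from Shirk = -47/9; payoff from Comply = -47/9 — equal.
Check the inspector's indifference given the agent's mix q = 7/23:
  payoff from Inspect = 108/23; payoff from Skip = 108/23 — equal.
Both players are indifferent, so neither can profitably deviate.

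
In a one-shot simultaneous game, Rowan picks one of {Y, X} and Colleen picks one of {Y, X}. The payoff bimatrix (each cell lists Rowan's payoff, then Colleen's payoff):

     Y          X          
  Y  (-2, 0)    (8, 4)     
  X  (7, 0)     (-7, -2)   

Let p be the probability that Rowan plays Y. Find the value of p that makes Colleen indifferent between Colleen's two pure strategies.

p = 1/3

Rowan's mix must leave Colleen indifferent between Y and X.
  Colleen's expected payoff from Y: p·0 + (1−p)·0 = 0
  Colleen's expected payoff from X: p·4 + (1−p)·(-2) = 6p - 2
  0 = 6p - 2  ⇒  -6p = -2  ⇒  p = 1/3.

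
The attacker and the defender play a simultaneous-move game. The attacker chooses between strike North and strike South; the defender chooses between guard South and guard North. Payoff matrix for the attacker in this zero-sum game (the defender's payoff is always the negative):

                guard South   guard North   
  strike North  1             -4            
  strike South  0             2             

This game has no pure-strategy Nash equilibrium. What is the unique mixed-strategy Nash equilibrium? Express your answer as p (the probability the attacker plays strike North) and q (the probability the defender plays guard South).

The defender's indifference between guard South and guard North determines the attacker's mixing probability p:
  the defender's expected payoff from guard South: p·(-1) + (1−p)·0 = -p
  the defender's expected payoff from guard North: p·4 + (1−p)·(-2) = 6p - 2
  -p = 6p - 2  ⇒  -7p = -2  ⇒  p = 2/7.
The defender's mix must leave the attacker indifferent between strike North and strike South.
  the attacker's expected payoff from strike North: q·1 + (1−q)·(-4) = 5q - 4
  the attacker's expected payoff from strike South: q·0 + (1−q)·2 = -2q + 2
  5q - 4 = -2q + 2  ⇒  7q = 6  ⇒  q = 6/7.

p = 2/7, q = 6/7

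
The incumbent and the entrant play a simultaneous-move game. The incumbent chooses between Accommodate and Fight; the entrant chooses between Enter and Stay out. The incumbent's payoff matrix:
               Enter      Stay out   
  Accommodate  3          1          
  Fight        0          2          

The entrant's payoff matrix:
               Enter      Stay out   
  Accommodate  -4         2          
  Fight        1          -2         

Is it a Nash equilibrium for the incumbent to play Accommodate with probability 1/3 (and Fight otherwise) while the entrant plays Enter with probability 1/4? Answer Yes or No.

Check the entrant's indifference given the incumbent's mix p = 1/3:
  payoff from Enter = -2/3; payoff from Stay out = -2/3 — equal.
Check the incumbent's indifference given the entrant's mix q = 1/4:
  payoff from Accommodate = 3/2; payoff from Fight = 3/2 — equal.
Both players are indifferent, so neither can profitably deviate.

Yes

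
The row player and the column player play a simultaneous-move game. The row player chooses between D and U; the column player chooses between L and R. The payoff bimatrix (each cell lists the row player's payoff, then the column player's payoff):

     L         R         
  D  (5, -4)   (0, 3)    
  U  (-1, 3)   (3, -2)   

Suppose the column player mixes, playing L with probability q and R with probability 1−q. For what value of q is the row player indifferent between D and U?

q = 1/3

For the row player to be willing to mix, the row player must be indifferent between D and U, which pins down the column player's mix.
  the row player's expected payoff from D: q·5 + (1−q)·0 = 5q
  the row player's expected payoff from U: q·(-1) + (1−q)·3 = -4q + 3
  5q = -4q + 3  ⇒  9q = 3  ⇒  q = 1/3.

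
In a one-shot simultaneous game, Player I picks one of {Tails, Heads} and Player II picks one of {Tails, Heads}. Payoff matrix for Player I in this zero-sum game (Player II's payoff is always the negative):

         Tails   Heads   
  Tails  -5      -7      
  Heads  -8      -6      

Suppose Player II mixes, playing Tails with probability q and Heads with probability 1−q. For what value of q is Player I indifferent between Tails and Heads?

q = 1/4

In a mixed equilibrium Player I is indifferent between Tails and Heads; this condition fixes q.
  Player I's payoff to Tails: q·(-5) + (1−q)·(-7) = 2q - 7
  Player I's payoff to Heads: q·(-8) + (1−q)·(-6) = -2q - 6
  2q - 7 = -2q - 6  ⇒  4q = 1  ⇒  q = 1/4.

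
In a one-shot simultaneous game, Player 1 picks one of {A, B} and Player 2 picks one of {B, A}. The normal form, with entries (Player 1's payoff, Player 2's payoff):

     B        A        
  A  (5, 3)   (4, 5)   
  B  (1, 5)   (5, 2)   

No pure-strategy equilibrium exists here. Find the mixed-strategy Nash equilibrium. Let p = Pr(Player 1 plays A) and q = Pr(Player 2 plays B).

Player 2's indifference between B and A determines Player 1's mixing probability p:
  Player 2's payoff to B: p·3 + (1−p)·5 = -2p + 5
  Player 2's payoff to A: p·5 + (1−p)·2 = 3p + 2
  -2p + 5 = 3p + 2  ⇒  -5p = -3  ⇒  p = 3/5.
For Player 1 to be willing to mix, Player 1 must be indifferent between A and B, which pins down Player 2's mix.
  Player 1's payoff from A: q·5 + (1−q)·4 = q + 4
  Player 1's payoff from B: q·1 + (1−q)·5 = -4q + 5
  q + 4 = -4q + 5  ⇒  5q = 1  ⇒  q = 1/5.

p = 3/5, q = 1/5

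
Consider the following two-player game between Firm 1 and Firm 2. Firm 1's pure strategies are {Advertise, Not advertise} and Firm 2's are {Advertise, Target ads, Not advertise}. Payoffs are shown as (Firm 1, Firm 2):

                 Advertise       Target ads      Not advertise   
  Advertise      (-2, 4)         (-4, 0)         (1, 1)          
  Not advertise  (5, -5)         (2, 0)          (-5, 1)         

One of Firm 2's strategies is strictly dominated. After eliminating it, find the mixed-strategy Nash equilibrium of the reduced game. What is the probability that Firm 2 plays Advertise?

q = 6/13

Firm 2's strategy Target ads is strictly dominated by Not advertise: 1 > 0 and 1 > 0. Eliminate Target ads.
For Firm 1 to be willing to mix, Firm 1 must be indifferent between Advertise and Not advertise, which pins down Firm 2's mix.
  Firm 1's payoff from Advertise: q·(-2) + (1−q)·1 = -3q + 1
  Firm 1's payoff from Not advertise: q·5 + (1−q)·(-5) = 10q - 5
  -3q + 1 = 10q - 5  ⇒  -13q = -6  ⇒  q = 6/13.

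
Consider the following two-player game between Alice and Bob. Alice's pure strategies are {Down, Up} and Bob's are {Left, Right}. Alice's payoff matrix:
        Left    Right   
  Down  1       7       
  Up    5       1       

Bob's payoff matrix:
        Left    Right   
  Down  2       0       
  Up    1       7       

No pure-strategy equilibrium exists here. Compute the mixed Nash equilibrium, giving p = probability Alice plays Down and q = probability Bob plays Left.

For Bob to be willing to mix, Bob must be indifferent between Left and Right, which pins down Alice's mix.
  Bob's payoff from Left: p·2 + (1−p)·1 = p + 1
  Bob's payoff from Right: p·0 + (1−p)·7 = -7p + 7
  p + 1 = -7p + 7  ⇒  8p = 6  ⇒  p = 3/4.
Set Alice's expected payoff from Down equal to that from Up:
  Alice's expected payoff from Down: q·1 + (1−q)·7 = -6q + 7
  Alice's expected payoff from Up: q·5 + (1−q)·1 = 4q + 1
  -6q + 7 = 4q + 1  ⇒  -10q = -6  ⇒  q = 3/5.

p = 3/4, q = 3/5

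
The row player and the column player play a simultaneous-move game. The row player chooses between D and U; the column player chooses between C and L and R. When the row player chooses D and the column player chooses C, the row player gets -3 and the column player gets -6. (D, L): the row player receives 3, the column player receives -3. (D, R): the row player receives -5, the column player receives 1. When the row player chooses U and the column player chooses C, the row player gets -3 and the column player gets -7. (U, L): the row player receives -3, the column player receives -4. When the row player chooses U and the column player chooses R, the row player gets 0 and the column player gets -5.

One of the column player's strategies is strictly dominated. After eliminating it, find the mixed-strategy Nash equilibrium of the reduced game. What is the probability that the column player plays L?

The column player's strategy C is strictly dominated by L: -3 > -6 and -4 > -7. Eliminate C.
Set the row player's expected payoff from D equal to that from U:
  the row player's payoff to D: q·3 + (1−q)·(-5) = 8q - 5
  the row player's payoff to U: q·(-3) + (1−q)·0 = -3q
  8q - 5 = -3q  ⇒  11q = 5  ⇒  q = 5/11.

q = 5/11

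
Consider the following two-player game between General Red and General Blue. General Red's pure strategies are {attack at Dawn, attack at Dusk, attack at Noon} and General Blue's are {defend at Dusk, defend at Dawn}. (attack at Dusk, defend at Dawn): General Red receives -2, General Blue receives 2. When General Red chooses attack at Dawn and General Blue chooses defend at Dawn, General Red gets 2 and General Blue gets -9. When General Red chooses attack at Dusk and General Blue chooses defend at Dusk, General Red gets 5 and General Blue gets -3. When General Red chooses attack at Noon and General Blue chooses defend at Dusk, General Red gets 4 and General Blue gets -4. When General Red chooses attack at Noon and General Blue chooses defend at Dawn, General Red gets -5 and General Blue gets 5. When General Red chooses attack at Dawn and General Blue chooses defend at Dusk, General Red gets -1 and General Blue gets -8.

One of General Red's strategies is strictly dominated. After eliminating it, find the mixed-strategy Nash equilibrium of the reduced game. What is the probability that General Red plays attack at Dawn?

General Red's strategy attack at Noon is strictly dominated by attack at Dusk: 5 > 4 and -2 > -5. Eliminate attack at Noon.
In a mixed equilibrium General Blue is indifferent between defend at Dusk and defend at Dawn; this condition fixes p.
  General Blue's expected payoff from defend at Dusk: p·(-8) + (1−p)·(-3) = -5p - 3
  General Blue's expected payoff from defend at Dawn: p·(-9) + (1−p)·2 = -11p + 2
  -5p - 3 = -11p + 2  ⇒  6p = 5  ⇒  p = 5/6.

p = 5/6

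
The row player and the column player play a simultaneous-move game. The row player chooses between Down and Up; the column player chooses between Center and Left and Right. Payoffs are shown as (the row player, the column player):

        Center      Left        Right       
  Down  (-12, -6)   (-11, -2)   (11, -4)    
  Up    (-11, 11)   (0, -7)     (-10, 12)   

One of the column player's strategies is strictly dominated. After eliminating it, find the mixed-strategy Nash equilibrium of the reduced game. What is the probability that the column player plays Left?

q = 21/32

The column player's strategy Center is strictly dominated by Right: -4 > -6 and 12 > 11. Eliminate Center.
Set the row player's expected payoff from Down equal to that from Up:
  the row player's expected payoff from Down: q·(-11) + (1−q)·11 = -22q + 11
  the row player's expected payoff from Up: q·0 + (1−q)·(-10) = 10q - 10
  -22q + 11 = 10q - 10  ⇒  -32q = -21  ⇒  q = 21/32.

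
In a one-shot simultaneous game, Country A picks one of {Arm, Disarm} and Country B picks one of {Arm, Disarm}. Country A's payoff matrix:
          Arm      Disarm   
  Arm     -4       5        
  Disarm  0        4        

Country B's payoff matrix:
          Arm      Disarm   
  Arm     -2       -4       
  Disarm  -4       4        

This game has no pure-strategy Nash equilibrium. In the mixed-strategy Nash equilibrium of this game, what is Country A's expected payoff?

16/5

In a mixed equilibrium Country A is indifferent between Arm and Disarm; this condition fixes q.
  Country A's payoff from Arm: q·(-4) + (1−q)·5 = -9q + 5
  Country A's payoff from Disarm: q·0 + (1−q)·4 = -4q + 4
  -9q + 5 = -4q + 4  ⇒  -5q = -1  ⇒  q = 1/5.
At equilibrium Country A is indifferent across rows, so Country A's payoff equals the payoff from Arm: (1/5)·(-4) + (4/5)·5 = 16/5.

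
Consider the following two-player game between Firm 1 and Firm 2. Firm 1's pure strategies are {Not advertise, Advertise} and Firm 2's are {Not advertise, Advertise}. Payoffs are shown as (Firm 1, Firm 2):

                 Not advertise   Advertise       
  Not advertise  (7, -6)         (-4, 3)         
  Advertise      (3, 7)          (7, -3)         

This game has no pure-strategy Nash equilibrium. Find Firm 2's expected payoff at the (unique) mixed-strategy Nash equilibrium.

For Firm 2 to be willing to mix, Firm 2 must be indifferent between Not advertise and Advertise, which pins down Firm 1's mix.
  Firm 2's payoff from Not advertise: p·(-6) + (1−p)·7 = -13p + 7
  Firm 2's payoff from Advertise: p·3 + (1−p)·(-3) = 6p - 3
  -13p + 7 = 6p - 3  ⇒  -19p = -10  ⇒  p = 10/19.
At equilibrium Firm 2 is indifferent across columns, so Firm 2's payoff equals the payoff from Not advertise: (10/19)·(-6) + (9/19)·7 = 3/19.

3/19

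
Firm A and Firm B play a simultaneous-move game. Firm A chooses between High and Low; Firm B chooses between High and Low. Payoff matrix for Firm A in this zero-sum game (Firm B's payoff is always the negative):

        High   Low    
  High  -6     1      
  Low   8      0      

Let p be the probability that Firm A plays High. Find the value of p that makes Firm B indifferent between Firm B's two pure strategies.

Firm B's indifference between High and Low determines Firm A's mixing probability p:
  Firm B's expected payoff from High: p·6 + (1−p)·(-8) = 14p - 8
  Firm B's expected payoff from Low: p·(-1) + (1−p)·0 = -p
  14p - 8 = -p  ⇒  15p = 8  ⇒  p = 8/15.

p = 8/15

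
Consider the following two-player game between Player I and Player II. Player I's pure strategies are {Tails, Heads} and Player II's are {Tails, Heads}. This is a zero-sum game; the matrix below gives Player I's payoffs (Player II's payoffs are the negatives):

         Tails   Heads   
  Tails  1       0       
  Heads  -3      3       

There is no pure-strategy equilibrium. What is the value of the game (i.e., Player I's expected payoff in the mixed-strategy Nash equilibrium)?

In a mixed equilibrium Player I is indifferent between Tails and Heads; this condition fixes q.
  Player I's payoff to Tails: q·1 + (1−q)·0 = q
  Player I's payoff to Heads: q·(-3) + (1−q)·3 = -6q + 3
  q = -6q + 3  ⇒  7q = 3  ⇒  q = 3/7.
The value is Player I's expected payoff against this mix (using Tails): (3/7)·1 + (4/7)·0 = 3/7.

v = 3/7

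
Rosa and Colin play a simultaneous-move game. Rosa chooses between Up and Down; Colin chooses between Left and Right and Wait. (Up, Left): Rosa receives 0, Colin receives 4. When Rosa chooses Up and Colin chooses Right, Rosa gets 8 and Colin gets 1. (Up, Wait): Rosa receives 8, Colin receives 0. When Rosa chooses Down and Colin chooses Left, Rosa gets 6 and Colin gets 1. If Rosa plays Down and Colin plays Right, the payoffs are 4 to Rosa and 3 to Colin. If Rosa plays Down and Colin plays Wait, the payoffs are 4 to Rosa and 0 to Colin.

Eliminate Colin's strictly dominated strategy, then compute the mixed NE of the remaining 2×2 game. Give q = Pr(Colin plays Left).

q = 2/5

Colin's strategy Wait is strictly dominated by Right: 1 > 0 and 3 > 0. Eliminate Wait.
Set Rosa's expected payoff from Up equal to that from Down:
  Rosa's payoff from Up: q·0 + (1−q)·8 = -8q + 8
  Rosa's payoff from Down: q·6 + (1−q)·4 = 2q + 4
  -8q + 8 = 2q + 4  ⇒  -10q = -4  ⇒  q = 2/5.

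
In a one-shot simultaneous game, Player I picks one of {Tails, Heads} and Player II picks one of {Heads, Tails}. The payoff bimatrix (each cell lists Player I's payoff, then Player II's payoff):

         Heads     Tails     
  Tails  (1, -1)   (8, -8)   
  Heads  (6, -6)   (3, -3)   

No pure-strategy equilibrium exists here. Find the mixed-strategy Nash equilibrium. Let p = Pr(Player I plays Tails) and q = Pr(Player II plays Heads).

For Player II to be willing to mix, Player II must be indifferent between Heads and Tails, which pins down Player I's mix.
  Player II's payoff to Heads: p·(-1) + (1−p)·(-6) = 5p - 6
  Player II's payoff to Tails: p·(-8) + (1−p)·(-3) = -5p - 3
  5p - 6 = -5p - 3  ⇒  10p = 3  ⇒  p = 3/10.
Player I's indifference between Tails and Heads determines Player II's mixing probability q:
  Player I's payoff to Tails: q·1 + (1−q)·8 = -7q + 8
  Player I's payoff to Heads: q·6 + (1−q)·3 = 3q + 3
  -7q + 8 = 3q + 3  ⇒  -10q = -5  ⇒  q = 1/2.

p = 3/10, q = 1/2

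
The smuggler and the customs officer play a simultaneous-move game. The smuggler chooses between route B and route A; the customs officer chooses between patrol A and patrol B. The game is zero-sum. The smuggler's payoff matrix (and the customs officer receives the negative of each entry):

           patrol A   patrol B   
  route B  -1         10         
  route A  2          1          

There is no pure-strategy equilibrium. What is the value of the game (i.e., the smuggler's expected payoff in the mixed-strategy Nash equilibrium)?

v = 7/4

Set the smuggler's expected payoff from route B equal to that from route A:
  the smuggler's expected payoff from route B: q·(-1) + (1−q)·10 = -11q + 10
  the smuggler's expected payoff from route A: q·2 + (1−q)·1 = q + 1
  -11q + 10 = q + 1  ⇒  -12q = -9  ⇒  q = 3/4.
The value is the smuggler's expected payoff against this mix (using route B): (3/4)·(-1) + (1/4)·10 = 7/4.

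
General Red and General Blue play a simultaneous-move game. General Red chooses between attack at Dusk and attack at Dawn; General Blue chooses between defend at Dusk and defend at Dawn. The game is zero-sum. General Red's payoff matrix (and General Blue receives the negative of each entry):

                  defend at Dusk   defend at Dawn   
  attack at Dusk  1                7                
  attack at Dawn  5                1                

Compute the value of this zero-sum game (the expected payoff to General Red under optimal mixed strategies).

v = 17/5

For General Red to be willing to mix, General Red must be indifferent between attack at Dusk and attack at Dawn, which pins down General Blue's mix.
  General Red's payoff from attack at Dusk: q·1 + (1−q)·7 = -6q + 7
  General Red's payoff from attack at Dawn: q·5 + (1−q)·1 = 4q + 1
  -6q + 7 = 4q + 1  ⇒  -10q = -6  ⇒  q = 3/5.
The value is General Red's expected payoff against this mix (using attack at Dusk): (3/5)·1 + (2/5)·7 = 17/5.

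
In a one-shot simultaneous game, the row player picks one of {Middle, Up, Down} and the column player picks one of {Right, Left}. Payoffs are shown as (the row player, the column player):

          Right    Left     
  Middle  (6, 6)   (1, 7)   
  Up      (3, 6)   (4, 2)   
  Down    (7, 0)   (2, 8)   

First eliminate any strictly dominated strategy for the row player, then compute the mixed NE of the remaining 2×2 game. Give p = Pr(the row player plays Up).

The row player's strategy Middle is strictly dominated by Down: 7 > 6 and 2 > 1. Eliminate Middle.
Set the column player's expected payoff from Right equal to that from Left:
  the column player's payoff to Right: p·6 + (1−p)·0 = 6p
  the column player's payoff to Left: p·2 + (1−p)·8 = -6p + 8
  6p = -6p + 8  ⇒  12p = 8  ⇒  p = 2/3.

p = 2/3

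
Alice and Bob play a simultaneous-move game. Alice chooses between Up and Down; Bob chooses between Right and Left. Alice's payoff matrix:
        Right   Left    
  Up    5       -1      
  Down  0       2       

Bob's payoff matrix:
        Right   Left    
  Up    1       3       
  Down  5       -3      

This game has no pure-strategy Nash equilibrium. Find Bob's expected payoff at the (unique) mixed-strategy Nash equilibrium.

Set Bob's expected payoff from Right equal to that from Left:
  Bob's payoff to Right: p·1 + (1−p)·5 = -4p + 5
  Bob's payoff to Left: p·3 + (1−p)·(-3) = 6p - 3
  -4p + 5 = 6p - 3  ⇒  -10p = -8  ⇒  p = 4/5.
At equilibrium Bob is indifferent across columns, so Bob's payoff equals the payoff from Right: (4/5)·1 + (1/5)·5 = 9/5.

9/5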